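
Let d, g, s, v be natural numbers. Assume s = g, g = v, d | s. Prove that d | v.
From s = g and g = v, s = v. Because d | s, d | v.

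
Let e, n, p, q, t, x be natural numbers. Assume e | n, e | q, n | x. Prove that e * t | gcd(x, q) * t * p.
e | n and n | x, hence e | x. Since e | q, e | gcd(x, q). Then e * t | gcd(x, q) * t. Then e * t | gcd(x, q) * t * p.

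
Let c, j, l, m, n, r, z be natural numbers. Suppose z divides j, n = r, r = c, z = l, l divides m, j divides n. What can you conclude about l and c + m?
l divides c + m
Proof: From n = r and r = c, n = c. z divides j and j divides n, hence z divides n. Since z = l, l divides n. n = c, so l divides c. Since l divides m, l divides c + m.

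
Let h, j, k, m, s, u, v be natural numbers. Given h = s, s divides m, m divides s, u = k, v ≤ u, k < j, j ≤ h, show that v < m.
s divides m and m divides s, therefore s = m. h = s, so h = m. Because u = k and v ≤ u, v ≤ k. k < j and j ≤ h, hence k < h. v ≤ k, so v < h. Since h = m, v < m.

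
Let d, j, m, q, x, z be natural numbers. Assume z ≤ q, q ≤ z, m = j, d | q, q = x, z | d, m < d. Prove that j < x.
From z ≤ q and q ≤ z, z = q. Since z | d, q | d. Since d | q, d = q. Since q = x, d = x. Since m = j and m < d, j < d. Since d = x, j < x.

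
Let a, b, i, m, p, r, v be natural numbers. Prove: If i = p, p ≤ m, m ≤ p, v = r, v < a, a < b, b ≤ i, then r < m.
p ≤ m and m ≤ p, so p = m. Since i = p, i = m. v = r and v < a, thus r < a. Because a < b and b ≤ i, a < i. Since r < a, r < i. Since i = m, r < m.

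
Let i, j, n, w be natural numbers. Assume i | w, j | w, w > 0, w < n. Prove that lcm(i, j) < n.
Since i | w and j | w, lcm(i, j) | w. w > 0, so lcm(i, j) ≤ w. Since w < n, lcm(i, j) < n.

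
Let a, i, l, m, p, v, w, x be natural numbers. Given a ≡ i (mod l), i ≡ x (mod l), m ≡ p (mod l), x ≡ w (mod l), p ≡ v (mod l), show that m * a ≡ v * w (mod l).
m ≡ p (mod l) and p ≡ v (mod l), thus m ≡ v (mod l). Since a ≡ i (mod l) and i ≡ x (mod l), a ≡ x (mod l). Since x ≡ w (mod l), a ≡ w (mod l). Since m ≡ v (mod l), by multiplying congruences, m * a ≡ v * w (mod l).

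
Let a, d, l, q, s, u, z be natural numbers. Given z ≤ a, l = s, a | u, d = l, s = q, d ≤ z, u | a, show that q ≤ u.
l = s and s = q, thus l = q. From d = l and d ≤ z, l ≤ z. Since a | u and u | a, a = u. z ≤ a, so z ≤ u. l ≤ z, so l ≤ u. l = q, so q ≤ u.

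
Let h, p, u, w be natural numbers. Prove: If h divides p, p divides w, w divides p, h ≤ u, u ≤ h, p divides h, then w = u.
w divides p and p divides w, therefore w = p. p divides h and h divides p, therefore p = h. Since w = p, w = h. Because h ≤ u and u ≤ h, h = u. From w = h, w = u.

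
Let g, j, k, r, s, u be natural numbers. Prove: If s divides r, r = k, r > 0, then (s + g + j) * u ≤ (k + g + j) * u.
From s divides r and r > 0, s ≤ r. Since r = k, s ≤ k. Then s + g ≤ k + g. Then s + g + j ≤ k + g + j. By multiplying by a non-negative, (s + g + j) * u ≤ (k + g + j) * u.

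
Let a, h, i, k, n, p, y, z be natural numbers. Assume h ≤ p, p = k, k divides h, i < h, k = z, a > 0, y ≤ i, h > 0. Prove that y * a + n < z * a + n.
p = k and h ≤ p, so h ≤ k. Because k divides h and h > 0, k ≤ h. Since h ≤ k, h = k. k = z, so h = z. y ≤ i and i < h, hence y < h. Because h = z, y < z. Since a > 0, by multiplying by a positive, y * a < z * a. Then y * a + n < z * a + n.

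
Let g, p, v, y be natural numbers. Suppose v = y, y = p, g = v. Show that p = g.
g = v and v = y, so g = y. Since y = p, g = p. Then p = g.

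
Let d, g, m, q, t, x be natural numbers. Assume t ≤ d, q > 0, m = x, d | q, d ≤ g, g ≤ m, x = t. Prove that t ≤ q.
m = x and x = t, therefore m = t. From d ≤ g and g ≤ m, d ≤ m. m = t, so d ≤ t. Since t ≤ d, d = t. From d | q and q > 0, d ≤ q. d = t, so t ≤ q.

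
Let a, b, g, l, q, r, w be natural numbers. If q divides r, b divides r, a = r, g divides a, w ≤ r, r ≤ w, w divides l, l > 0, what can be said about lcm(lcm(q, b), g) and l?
lcm(lcm(q, b), g) ≤ l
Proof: q divides r and b divides r, therefore lcm(q, b) divides r. Since a = r and g divides a, g divides r. Because lcm(q, b) divides r, lcm(lcm(q, b), g) divides r. w ≤ r and r ≤ w, therefore w = r. w divides l, so r divides l. lcm(lcm(q, b), g) divides r, so lcm(lcm(q, b), g) divides l. l > 0, so lcm(lcm(q, b), g) ≤ l.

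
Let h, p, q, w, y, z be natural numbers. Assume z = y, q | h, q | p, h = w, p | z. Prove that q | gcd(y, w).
Because z = y and p | z, p | y. Since q | p, q | y. Because h = w and q | h, q | w. Since q | y, q | gcd(y, w).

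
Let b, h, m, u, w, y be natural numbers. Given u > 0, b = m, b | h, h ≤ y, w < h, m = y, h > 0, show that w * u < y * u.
From b = m and m = y, b = y. b | h, so y | h. Since h > 0, y ≤ h. Since h ≤ y, h = y. w < h, so w < y. Since u > 0, w * u < y * u.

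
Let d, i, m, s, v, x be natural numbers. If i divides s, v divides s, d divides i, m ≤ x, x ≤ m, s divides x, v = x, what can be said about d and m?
d divides m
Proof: From v = x and v divides s, x divides s. s divides x, so s = x. Since x ≤ m and m ≤ x, x = m. s = x, so s = m. i divides s, so i divides m. Since d divides i, d divides m.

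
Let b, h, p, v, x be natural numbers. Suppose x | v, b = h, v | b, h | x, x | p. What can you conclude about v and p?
v | p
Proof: Since b = h and v | b, v | h. Since h | x, v | x. Since x | v, x = v. x | p, so v | p.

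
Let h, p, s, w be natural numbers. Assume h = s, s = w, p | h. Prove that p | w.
h = s and s = w, therefore h = w. p | h, so p | w.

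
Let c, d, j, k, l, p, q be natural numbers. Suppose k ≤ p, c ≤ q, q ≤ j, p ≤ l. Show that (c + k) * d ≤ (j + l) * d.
From c ≤ q and q ≤ j, c ≤ j. k ≤ p and p ≤ l, therefore k ≤ l. c ≤ j, so c + k ≤ j + l. Then (c + k) * d ≤ (j + l) * d.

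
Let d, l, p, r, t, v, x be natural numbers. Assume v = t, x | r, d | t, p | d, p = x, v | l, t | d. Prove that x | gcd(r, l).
d | t and t | d, so d = t. Because p | d, p | t. v = t and v | l, so t | l. p | t, so p | l. Since p = x, x | l. Since x | r, x | gcd(r, l).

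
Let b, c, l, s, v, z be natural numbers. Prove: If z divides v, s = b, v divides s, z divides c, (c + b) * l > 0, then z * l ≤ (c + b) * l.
z divides v and v divides s, therefore z divides s. Because s = b, z divides b. z divides c, so z divides c + b. Then z * l divides (c + b) * l. (c + b) * l > 0, so z * l ≤ (c + b) * l.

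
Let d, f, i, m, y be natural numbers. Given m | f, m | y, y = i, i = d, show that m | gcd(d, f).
y = i and i = d, so y = d. m | y, so m | d. m | f, so m | gcd(d, f).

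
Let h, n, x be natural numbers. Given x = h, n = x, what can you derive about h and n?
h = n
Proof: n = x and x = h, so n = h. Then h = n.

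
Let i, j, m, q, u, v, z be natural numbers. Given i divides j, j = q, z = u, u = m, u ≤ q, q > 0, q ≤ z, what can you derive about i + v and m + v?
i + v ≤ m + v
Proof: z = u and q ≤ z, so q ≤ u. u ≤ q, so q = u. Since u = m, q = m. j = q and i divides j, so i divides q. Since q > 0, i ≤ q. Since q = m, i ≤ m. Then i + v ≤ m + v.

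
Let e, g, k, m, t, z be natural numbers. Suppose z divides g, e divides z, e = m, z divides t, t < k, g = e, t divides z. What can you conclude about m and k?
m < k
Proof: Because g = e and z divides g, z divides e. e divides z, so z = e. e = m, so z = m. From t divides z and z divides t, t = z. Since t < k, z < k. z = m, so m < k.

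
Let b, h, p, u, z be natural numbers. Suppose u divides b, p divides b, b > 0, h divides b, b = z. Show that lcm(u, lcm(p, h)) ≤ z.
p divides b and h divides b, hence lcm(p, h) divides b. u divides b, so lcm(u, lcm(p, h)) divides b. b > 0, so lcm(u, lcm(p, h)) ≤ b. Since b = z, lcm(u, lcm(p, h)) ≤ z.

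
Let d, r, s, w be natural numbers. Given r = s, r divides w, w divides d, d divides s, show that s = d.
r divides w and w divides d, thus r divides d. r = s, so s divides d. d divides s, so s = d.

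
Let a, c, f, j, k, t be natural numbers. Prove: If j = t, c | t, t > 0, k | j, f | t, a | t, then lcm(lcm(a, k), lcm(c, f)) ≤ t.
j = t and k | j, therefore k | t. Because a | t, lcm(a, k) | t. c | t and f | t, therefore lcm(c, f) | t. lcm(a, k) | t, so lcm(lcm(a, k), lcm(c, f)) | t. t > 0, so lcm(lcm(a, k), lcm(c, f)) ≤ t.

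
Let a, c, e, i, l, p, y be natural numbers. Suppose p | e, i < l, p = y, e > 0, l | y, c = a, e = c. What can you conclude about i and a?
i < a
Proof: e = c and c = a, thus e = a. From p = y and p | e, y | e. From l | y, l | e. Since e > 0, l ≤ e. Since e = a, l ≤ a. i < l, so i < a.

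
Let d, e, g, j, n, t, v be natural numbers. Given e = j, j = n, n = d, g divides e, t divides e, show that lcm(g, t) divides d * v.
e = j and j = n, thus e = n. Since n = d, e = d. Since g divides e and t divides e, lcm(g, t) divides e. Since e = d, lcm(g, t) divides d. Then lcm(g, t) divides d * v.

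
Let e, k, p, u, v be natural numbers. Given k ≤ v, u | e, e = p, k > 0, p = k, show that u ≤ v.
e = p and p = k, therefore e = k. Since u | e, u | k. From k > 0, u ≤ k. Because k ≤ v, u ≤ v.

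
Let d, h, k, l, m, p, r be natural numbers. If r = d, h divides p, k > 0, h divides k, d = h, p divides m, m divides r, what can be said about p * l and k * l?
p * l ≤ k * l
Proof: r = d and d = h, hence r = h. Since p divides m and m divides r, p divides r. Since r = h, p divides h. Since h divides p, h = p. h divides k and k > 0, hence h ≤ k. h = p, so p ≤ k. By multiplying by a non-negative, p * l ≤ k * l.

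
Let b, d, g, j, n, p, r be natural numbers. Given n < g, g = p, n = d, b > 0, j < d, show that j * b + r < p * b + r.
n = d and n < g, thus d < g. Since j < d, j < g. Since g = p, j < p. b > 0, so j * b < p * b. Then j * b + r < p * b + r.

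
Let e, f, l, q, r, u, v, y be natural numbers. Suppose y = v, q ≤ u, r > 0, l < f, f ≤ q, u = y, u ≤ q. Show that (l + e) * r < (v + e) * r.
Because q ≤ u and u ≤ q, q = u. u = y, so q = y. Since y = v, q = v. From l < f and f ≤ q, l < q. Because q = v, l < v. Then l + e < v + e. From r > 0, (l + e) * r < (v + e) * r.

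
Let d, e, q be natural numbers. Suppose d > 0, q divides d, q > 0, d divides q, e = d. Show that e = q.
Since d divides q and q > 0, d ≤ q. From q divides d and d > 0, q ≤ d. Since d ≤ q, d = q. e = d, so e = q.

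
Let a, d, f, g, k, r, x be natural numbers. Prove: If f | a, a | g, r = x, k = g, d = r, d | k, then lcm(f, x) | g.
Since f | a and a | g, f | g. d = r and d | k, hence r | k. Since k = g, r | g. r = x, so x | g. Since f | g, lcm(f, x) | g.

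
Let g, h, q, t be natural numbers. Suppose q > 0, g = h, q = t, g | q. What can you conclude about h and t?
h ≤ t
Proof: Because g | q and q > 0, g ≤ q. Since g = h, h ≤ q. Since q = t, h ≤ t.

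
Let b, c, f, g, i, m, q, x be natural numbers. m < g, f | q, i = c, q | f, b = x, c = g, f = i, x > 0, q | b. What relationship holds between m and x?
m < x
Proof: Since q | f and f | q, q = f. Since f = i and i = c, f = c. q = f, so q = c. Since b = x and q | b, q | x. Since q = c, c | x. Since c = g, g | x. Since x > 0, g ≤ x. Since m < g, m < x.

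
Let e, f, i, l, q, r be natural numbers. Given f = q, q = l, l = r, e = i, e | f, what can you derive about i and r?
i | r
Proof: From f = q and q = l, f = l. Since l = r, f = r. From e = i and e | f, i | f. Because f = r, i | r.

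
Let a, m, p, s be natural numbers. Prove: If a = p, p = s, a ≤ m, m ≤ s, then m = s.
Since a = p and p = s, a = s. Since a ≤ m, s ≤ m. From m ≤ s, s = m. Then m = s.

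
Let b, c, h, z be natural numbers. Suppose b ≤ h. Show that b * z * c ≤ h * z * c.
b ≤ h, so b * z ≤ h * z. Then b * z * c ≤ h * z * c.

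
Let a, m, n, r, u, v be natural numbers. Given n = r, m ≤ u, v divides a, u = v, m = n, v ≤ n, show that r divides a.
From m = n and m ≤ u, n ≤ u. Since u = v, n ≤ v. Since v ≤ n, v = n. n = r, so v = r. v divides a, so r divides a.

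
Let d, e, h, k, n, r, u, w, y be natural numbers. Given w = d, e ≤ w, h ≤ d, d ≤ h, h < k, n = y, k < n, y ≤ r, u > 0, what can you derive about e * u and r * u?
e * u < r * u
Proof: Because w = d and e ≤ w, e ≤ d. h ≤ d and d ≤ h, thus h = d. Since n = y and k < n, k < y. Since h < k, h < y. Because h = d, d < y. Since y ≤ r, d < r. Since e ≤ d, e < r. Since u > 0, e * u < r * u.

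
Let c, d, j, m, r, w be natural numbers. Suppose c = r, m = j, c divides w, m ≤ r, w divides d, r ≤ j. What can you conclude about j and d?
j divides d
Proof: m = j and m ≤ r, thus j ≤ r. Since r ≤ j, r = j. From c divides w and w divides d, c divides d. c = r, so r divides d. r = j, so j divides d.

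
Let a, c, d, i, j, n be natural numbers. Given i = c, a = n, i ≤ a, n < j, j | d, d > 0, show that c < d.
Because a = n and i ≤ a, i ≤ n. i = c, so c ≤ n. n < j, so c < j. Since j | d and d > 0, j ≤ d. c < j, so c < d.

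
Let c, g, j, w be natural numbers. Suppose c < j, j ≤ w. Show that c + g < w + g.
c < j and j ≤ w, hence c < w. Then c + g < w + g.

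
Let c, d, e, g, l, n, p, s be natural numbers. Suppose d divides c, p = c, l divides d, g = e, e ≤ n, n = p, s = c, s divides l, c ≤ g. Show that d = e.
s divides l and l divides d, hence s divides d. s = c, so c divides d. Since d divides c, d = c. g = e and c ≤ g, thus c ≤ e. n = p and p = c, therefore n = c. Since e ≤ n, e ≤ c. Because c ≤ e, c = e. Since d = c, d = e.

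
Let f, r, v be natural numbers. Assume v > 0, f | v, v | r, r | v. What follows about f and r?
f ≤ r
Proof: From v | r and r | v, v = r. f | v and v > 0, thus f ≤ v. Since v = r, f ≤ r.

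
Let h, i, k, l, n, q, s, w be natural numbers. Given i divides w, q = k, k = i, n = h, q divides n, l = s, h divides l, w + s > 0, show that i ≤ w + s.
From q = k and k = i, q = i. n = h and q divides n, thus q divides h. From q = i, i divides h. l = s and h divides l, hence h divides s. From i divides h, i divides s. Since i divides w, i divides w + s. Since w + s > 0, i ≤ w + s.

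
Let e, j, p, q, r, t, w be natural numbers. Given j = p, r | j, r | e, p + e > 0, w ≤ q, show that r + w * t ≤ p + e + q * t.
Since j = p and r | j, r | p. r | e, so r | p + e. p + e > 0, so r ≤ p + e. w ≤ q, hence w * t ≤ q * t. r ≤ p + e, so r + w * t ≤ p + e + q * t.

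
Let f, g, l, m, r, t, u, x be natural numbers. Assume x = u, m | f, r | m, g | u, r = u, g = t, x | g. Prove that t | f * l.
Because x = u and x | g, u | g. Since g | u, u = g. Since r = u, r = g. From g = t, r = t. Since r | m and m | f, r | f. Since r = t, t | f. Then t | f * l.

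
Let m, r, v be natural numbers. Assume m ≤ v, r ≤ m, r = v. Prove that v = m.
Since r = v and r ≤ m, v ≤ m. Since m ≤ v, m = v. Then v = m.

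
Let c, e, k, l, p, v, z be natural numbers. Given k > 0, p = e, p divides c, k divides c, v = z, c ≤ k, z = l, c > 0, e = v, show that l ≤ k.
Because v = z and z = l, v = l. p = e and e = v, thus p = v. Since k divides c and c > 0, k ≤ c. Since c ≤ k, c = k. Since p divides c, p divides k. Since p = v, v divides k. Since k > 0, v ≤ k. v = l, so l ≤ k.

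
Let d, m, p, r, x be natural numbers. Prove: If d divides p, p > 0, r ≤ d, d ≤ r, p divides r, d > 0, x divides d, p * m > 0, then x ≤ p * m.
d divides p and p > 0, thus d ≤ p. From r ≤ d and d ≤ r, r = d. Because p divides r, p divides d. d > 0, so p ≤ d. From d ≤ p, d = p. Since x divides d, x divides p. Then x divides p * m. p * m > 0, so x ≤ p * m.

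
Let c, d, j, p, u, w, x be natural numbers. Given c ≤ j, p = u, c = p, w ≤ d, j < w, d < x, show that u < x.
Because c = p and p = u, c = u. c ≤ j and j < w, therefore c < w. Since w ≤ d and d < x, w < x. c < w, so c < x. c = u, so u < x.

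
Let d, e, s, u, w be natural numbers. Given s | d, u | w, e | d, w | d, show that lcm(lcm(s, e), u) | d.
Since s | d and e | d, lcm(s, e) | d. From u | w and w | d, u | d. Since lcm(s, e) | d, lcm(lcm(s, e), u) | d.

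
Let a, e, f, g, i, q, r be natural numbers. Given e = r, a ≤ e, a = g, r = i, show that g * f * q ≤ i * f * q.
Because e = r and r = i, e = i. Since a = g and a ≤ e, g ≤ e. e = i, so g ≤ i. Then g * f ≤ i * f. Then g * f * q ≤ i * f * q.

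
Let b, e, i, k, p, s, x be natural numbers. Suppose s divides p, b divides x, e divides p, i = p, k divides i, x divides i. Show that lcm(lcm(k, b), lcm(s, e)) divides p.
b divides x and x divides i, hence b divides i. Since k divides i, lcm(k, b) divides i. From i = p, lcm(k, b) divides p. s divides p and e divides p, hence lcm(s, e) divides p. lcm(k, b) divides p, so lcm(lcm(k, b), lcm(s, e)) divides p.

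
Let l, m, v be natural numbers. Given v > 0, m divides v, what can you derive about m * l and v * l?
m * l ≤ v * l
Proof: m divides v and v > 0, therefore m ≤ v. By multiplying by a non-negative, m * l ≤ v * l.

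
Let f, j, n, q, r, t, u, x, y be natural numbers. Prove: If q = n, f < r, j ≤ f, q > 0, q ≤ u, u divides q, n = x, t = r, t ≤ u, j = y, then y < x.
q = n and n = x, therefore q = x. u divides q and q > 0, hence u ≤ q. q ≤ u, so u = q. Because t = r and t ≤ u, r ≤ u. Since u = q, r ≤ q. Since f < r, f < q. j ≤ f, so j < q. q = x, so j < x. From j = y, y < x.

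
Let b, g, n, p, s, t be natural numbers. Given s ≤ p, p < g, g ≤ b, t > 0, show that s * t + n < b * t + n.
s ≤ p and p < g, hence s < g. g ≤ b, so s < b. t > 0, so s * t < b * t. Then s * t + n < b * t + n.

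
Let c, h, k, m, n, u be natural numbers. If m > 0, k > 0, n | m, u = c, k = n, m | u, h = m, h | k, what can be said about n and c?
n | c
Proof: h | k and k > 0, hence h ≤ k. Because h = m, m ≤ k. Since k = n, m ≤ n. n | m and m > 0, hence n ≤ m. m ≤ n, so m = n. Because u = c and m | u, m | c. Since m = n, n | c.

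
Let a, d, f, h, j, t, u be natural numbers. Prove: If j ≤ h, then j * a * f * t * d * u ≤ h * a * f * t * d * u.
j ≤ h. By multiplying by a non-negative, j * a ≤ h * a. By multiplying by a non-negative, j * a * f ≤ h * a * f. By multiplying by a non-negative, j * a * f * t ≤ h * a * f * t. By multiplying by a non-negative, j * a * f * t * d ≤ h * a * f * t * d. By multiplying by a non-negative, j * a * f * t * d * u ≤ h * a * f * t * d * u.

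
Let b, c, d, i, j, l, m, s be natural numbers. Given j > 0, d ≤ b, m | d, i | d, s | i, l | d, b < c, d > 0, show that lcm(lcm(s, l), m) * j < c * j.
s | i and i | d, thus s | d. l | d, so lcm(s, l) | d. m | d, so lcm(lcm(s, l), m) | d. From d > 0, lcm(lcm(s, l), m) ≤ d. From d ≤ b and b < c, d < c. lcm(lcm(s, l), m) ≤ d, so lcm(lcm(s, l), m) < c. j > 0, so lcm(lcm(s, l), m) * j < c * j.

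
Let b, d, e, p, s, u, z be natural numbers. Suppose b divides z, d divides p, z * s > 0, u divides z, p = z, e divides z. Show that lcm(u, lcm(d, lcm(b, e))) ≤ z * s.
p = z and d divides p, thus d divides z. Since b divides z and e divides z, lcm(b, e) divides z. d divides z, so lcm(d, lcm(b, e)) divides z. From u divides z, lcm(u, lcm(d, lcm(b, e))) divides z. Then lcm(u, lcm(d, lcm(b, e))) divides z * s. From z * s > 0, lcm(u, lcm(d, lcm(b, e))) ≤ z * s.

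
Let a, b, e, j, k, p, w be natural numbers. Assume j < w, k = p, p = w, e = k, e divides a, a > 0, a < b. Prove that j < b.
From k = p and p = w, k = w. Since e = k and e divides a, k divides a. Since k = w, w divides a. a > 0, so w ≤ a. Since j < w, j < a. Since a < b, j < b.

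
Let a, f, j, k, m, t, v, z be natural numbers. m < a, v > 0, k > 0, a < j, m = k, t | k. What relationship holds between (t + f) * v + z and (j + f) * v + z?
(t + f) * v + z < (j + f) * v + z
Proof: Since t | k and k > 0, t ≤ k. From m < a and a < j, m < j. Since m = k, k < j. Since t ≤ k, t < j. Then t + f < j + f. Since v > 0, (t + f) * v < (j + f) * v. Then (t + f) * v + z < (j + f) * v + z.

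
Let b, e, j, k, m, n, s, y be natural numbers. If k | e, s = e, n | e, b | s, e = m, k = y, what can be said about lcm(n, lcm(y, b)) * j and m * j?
lcm(n, lcm(y, b)) * j | m * j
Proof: k = y and k | e, therefore y | e. Since s = e and b | s, b | e. y | e, so lcm(y, b) | e. n | e, so lcm(n, lcm(y, b)) | e. e = m, so lcm(n, lcm(y, b)) | m. Then lcm(n, lcm(y, b)) * j | m * j.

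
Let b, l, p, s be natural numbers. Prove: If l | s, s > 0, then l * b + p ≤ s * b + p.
l | s and s > 0, thus l ≤ s. Then l * b ≤ s * b. Then l * b + p ≤ s * b + p.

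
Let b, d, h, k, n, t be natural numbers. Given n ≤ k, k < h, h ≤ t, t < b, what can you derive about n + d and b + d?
n + d < b + d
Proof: From n ≤ k and k < h, n < h. Since h ≤ t, n < t. Since t < b, n < b. Then n + d < b + d.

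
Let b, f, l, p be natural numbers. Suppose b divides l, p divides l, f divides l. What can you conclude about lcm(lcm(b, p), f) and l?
lcm(lcm(b, p), f) divides l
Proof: Because b divides l and p divides l, lcm(b, p) divides l. f divides l, so lcm(lcm(b, p), f) divides l.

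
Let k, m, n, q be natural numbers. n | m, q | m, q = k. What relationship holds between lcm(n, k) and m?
lcm(n, k) | m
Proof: From q = k and q | m, k | m. n | m, so lcm(n, k) | m.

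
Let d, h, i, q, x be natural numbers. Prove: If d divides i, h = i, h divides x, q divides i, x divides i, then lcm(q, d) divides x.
h = i and h divides x, hence i divides x. x divides i, so i = x. From q divides i and d divides i, lcm(q, d) divides i. i = x, so lcm(q, d) divides x.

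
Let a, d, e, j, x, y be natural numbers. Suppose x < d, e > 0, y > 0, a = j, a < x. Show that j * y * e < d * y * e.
a < x and x < d, thus a < d. a = j, so j < d. From y > 0, j * y < d * y. Since e > 0, j * y * e < d * y * e.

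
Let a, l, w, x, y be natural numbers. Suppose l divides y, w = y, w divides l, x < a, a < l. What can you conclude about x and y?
x < y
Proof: Because w = y and w divides l, y divides l. l divides y, so l = y. x < a and a < l, hence x < l. l = y, so x < y.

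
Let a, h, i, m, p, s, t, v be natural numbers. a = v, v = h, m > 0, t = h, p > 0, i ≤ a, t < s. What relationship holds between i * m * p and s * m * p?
i * m * p < s * m * p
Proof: a = v and v = h, hence a = h. i ≤ a, so i ≤ h. From t = h and t < s, h < s. Since i ≤ h, i < s. m > 0, so i * m < s * m. Since p > 0, i * m * p < s * m * p.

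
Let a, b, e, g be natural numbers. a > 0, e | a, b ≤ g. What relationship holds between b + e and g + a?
b + e ≤ g + a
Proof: e | a and a > 0, hence e ≤ a. Since b ≤ g, b + e ≤ g + a.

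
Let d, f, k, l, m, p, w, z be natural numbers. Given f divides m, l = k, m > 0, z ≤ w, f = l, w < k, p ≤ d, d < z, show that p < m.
p ≤ d and d < z, hence p < z. z ≤ w, so p < w. Because f = l and l = k, f = k. Because f divides m and m > 0, f ≤ m. Since f = k, k ≤ m. w < k, so w < m. Since p < w, p < m.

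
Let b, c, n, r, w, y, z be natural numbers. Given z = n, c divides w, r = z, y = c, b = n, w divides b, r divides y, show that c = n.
Because c divides w and w divides b, c divides b. b = n, so c divides n. Because r = z and z = n, r = n. y = c and r divides y, therefore r divides c. Since r = n, n divides c. Since c divides n, c = n.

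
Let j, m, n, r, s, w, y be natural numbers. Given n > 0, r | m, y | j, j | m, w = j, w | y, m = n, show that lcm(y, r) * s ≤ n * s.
w = j and w | y, so j | y. From y | j, j = y. j | m, so y | m. From r | m, lcm(y, r) | m. Because m = n, lcm(y, r) | n. n > 0, so lcm(y, r) ≤ n. Then lcm(y, r) * s ≤ n * s.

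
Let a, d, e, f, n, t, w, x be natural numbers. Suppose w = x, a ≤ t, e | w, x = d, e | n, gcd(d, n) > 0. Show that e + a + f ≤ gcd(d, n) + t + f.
Since w = x and x = d, w = d. e | w, so e | d. Since e | n, e | gcd(d, n). gcd(d, n) > 0, so e ≤ gcd(d, n). From a ≤ t, a + f ≤ t + f. Since e ≤ gcd(d, n), e + a + f ≤ gcd(d, n) + t + f.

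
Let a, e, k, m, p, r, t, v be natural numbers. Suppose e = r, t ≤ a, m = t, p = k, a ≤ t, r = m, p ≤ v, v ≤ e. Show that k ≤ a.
Because e = r and r = m, e = m. Since m = t, e = t. t ≤ a and a ≤ t, hence t = a. From e = t, e = a. p ≤ v and v ≤ e, so p ≤ e. p = k, so k ≤ e. e = a, so k ≤ a.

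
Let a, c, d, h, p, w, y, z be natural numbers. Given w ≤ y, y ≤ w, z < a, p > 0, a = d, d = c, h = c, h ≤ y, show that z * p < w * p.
a = d and d = c, thus a = c. z < a, so z < c. Because y ≤ w and w ≤ y, y = w. Since h ≤ y, h ≤ w. Since h = c, c ≤ w. Since z < c, z < w. Because p > 0, z * p < w * p.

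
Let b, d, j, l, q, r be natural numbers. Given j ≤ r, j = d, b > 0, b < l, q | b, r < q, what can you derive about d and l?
d < l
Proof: Because j = d and j ≤ r, d ≤ r. q | b and b > 0, thus q ≤ b. r < q, so r < b. Because d ≤ r, d < b. b < l, so d < l.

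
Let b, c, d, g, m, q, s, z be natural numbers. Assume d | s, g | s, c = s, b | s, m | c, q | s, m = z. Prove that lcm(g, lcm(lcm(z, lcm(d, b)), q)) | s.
c = s and m | c, thus m | s. m = z, so z | s. d | s and b | s, thus lcm(d, b) | s. Because z | s, lcm(z, lcm(d, b)) | s. Since q | s, lcm(lcm(z, lcm(d, b)), q) | s. Since g | s, lcm(g, lcm(lcm(z, lcm(d, b)), q)) | s.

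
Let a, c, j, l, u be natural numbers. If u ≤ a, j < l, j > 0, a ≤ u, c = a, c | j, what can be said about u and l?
u < l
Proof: a ≤ u and u ≤ a, so a = u. Since c = a, c = u. Since c | j and j > 0, c ≤ j. Since j < l, c < l. Since c = u, u < l.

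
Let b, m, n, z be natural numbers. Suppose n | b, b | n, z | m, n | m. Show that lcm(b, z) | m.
n | b and b | n, therefore n = b. n | m, so b | m. Since z | m, lcm(b, z) | m.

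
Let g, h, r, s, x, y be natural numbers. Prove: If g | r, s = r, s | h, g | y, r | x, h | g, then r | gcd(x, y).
s = r and s | h, thus r | h. Since h | g, r | g. Since g | r, g = r. Since g | y, r | y. Since r | x, r | gcd(x, y).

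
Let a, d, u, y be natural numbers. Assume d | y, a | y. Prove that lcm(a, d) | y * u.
a | y and d | y, thus lcm(a, d) | y. Then lcm(a, d) | y * u.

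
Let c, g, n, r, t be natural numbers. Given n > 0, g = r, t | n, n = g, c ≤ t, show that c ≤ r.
Since n = g and g = r, n = r. t | n and n > 0, hence t ≤ n. c ≤ t, so c ≤ n. Since n = r, c ≤ r.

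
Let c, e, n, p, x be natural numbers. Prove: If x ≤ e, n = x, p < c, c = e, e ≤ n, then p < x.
From n = x and e ≤ n, e ≤ x. Since x ≤ e, e = x. c = e and p < c, hence p < e. Since e = x, p < x.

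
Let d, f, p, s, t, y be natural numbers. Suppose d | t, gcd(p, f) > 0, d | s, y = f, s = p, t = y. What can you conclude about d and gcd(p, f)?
d ≤ gcd(p, f)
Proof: s = p and d | s, so d | p. Because t = y and y = f, t = f. Since d | t, d | f. Because d | p, d | gcd(p, f). From gcd(p, f) > 0, d ≤ gcd(p, f).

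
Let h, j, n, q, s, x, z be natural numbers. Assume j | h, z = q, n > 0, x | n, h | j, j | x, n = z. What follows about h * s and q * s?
h * s ≤ q * s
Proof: Because n = z and z = q, n = q. j | h and h | j, hence j = h. Since j | x and x | n, j | n. n > 0, so j ≤ n. j = h, so h ≤ n. n = q, so h ≤ q. Then h * s ≤ q * s.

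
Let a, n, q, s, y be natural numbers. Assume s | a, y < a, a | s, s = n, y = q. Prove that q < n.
Since a | s and s | a, a = s. s = n, so a = n. y = q and y < a, hence q < a. Since a = n, q < n.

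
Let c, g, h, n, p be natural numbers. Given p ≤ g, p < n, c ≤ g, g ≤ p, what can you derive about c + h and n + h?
c + h < n + h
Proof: g ≤ p and p ≤ g, hence g = p. Since c ≤ g, c ≤ p. Because p < n, c < n. Then c + h < n + h.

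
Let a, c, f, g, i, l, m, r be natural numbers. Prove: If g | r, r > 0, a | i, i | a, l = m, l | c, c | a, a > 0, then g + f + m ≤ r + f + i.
Because g | r and r > 0, g ≤ r. Then g + f ≤ r + f. a | i and i | a, thus a = i. Since l = m and l | c, m | c. c | a, so m | a. a > 0, so m ≤ a. Since a = i, m ≤ i. Since g + f ≤ r + f, g + f + m ≤ r + f + i.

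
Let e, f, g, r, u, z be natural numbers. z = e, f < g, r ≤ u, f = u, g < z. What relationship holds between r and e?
r < e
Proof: Because f = u and f < g, u < g. Since r ≤ u, r < g. z = e and g < z, thus g < e. Since r < g, r < e.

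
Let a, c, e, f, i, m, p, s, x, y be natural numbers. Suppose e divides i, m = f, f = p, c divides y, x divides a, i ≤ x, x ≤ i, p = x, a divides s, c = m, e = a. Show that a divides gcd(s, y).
From f = p and p = x, f = x. i ≤ x and x ≤ i, so i = x. e divides i, so e divides x. Since e = a, a divides x. Since x divides a, x = a. From f = x, f = a. Because c = m and c divides y, m divides y. Since m = f, f divides y. f = a, so a divides y. Since a divides s, a divides gcd(s, y).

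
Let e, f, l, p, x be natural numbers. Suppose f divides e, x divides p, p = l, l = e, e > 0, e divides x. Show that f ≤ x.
p = l and x divides p, thus x divides l. Since l = e, x divides e. e divides x, so e = x. f divides e and e > 0, hence f ≤ e. e = x, so f ≤ x.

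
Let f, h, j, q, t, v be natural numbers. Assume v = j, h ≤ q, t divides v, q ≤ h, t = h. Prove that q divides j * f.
From h ≤ q and q ≤ h, h = q. Since t = h, t = q. Since v = j and t divides v, t divides j. Since t = q, q divides j. Then q divides j * f.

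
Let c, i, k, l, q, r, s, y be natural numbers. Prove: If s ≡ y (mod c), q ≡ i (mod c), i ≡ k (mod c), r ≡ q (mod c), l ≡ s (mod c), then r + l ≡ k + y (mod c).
From r ≡ q (mod c) and q ≡ i (mod c), r ≡ i (mod c). Since i ≡ k (mod c), r ≡ k (mod c). Since l ≡ s (mod c) and s ≡ y (mod c), l ≡ y (mod c). Because r ≡ k (mod c), r + l ≡ k + y (mod c).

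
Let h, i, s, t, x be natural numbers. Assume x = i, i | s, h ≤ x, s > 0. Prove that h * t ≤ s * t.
x = i and h ≤ x, thus h ≤ i. Since i | s and s > 0, i ≤ s. Since h ≤ i, h ≤ s. Then h * t ≤ s * t.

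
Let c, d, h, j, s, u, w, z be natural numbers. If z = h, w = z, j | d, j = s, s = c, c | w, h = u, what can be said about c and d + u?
c | d + u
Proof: j = s and s = c, hence j = c. Since j | d, c | d. From w = z and z = h, w = h. Since h = u, w = u. c | w, so c | u. c | d, so c | d + u.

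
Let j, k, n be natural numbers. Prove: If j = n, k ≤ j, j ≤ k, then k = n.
From k ≤ j and j ≤ k, k = j. Because j = n, k = n.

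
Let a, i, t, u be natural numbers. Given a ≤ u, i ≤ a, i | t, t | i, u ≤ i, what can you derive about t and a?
t = a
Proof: Because t | i and i | t, t = i. Because a ≤ u and u ≤ i, a ≤ i. i ≤ a, so i = a. t = i, so t = a.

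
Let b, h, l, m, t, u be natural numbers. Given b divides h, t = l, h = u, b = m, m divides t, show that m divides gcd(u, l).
b = m and b divides h, therefore m divides h. Since h = u, m divides u. t = l and m divides t, hence m divides l. Since m divides u, m divides gcd(u, l).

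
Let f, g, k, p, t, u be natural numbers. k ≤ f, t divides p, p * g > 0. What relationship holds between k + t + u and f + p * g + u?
k + t + u ≤ f + p * g + u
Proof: t divides p, hence t divides p * g. p * g > 0, so t ≤ p * g. Since k ≤ f, k + t ≤ f + p * g. Then k + t + u ≤ f + p * g + u.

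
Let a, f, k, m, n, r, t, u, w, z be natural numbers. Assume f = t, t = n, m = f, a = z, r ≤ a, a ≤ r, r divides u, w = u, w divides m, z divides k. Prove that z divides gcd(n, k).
From f = t and t = n, f = n. r ≤ a and a ≤ r, therefore r = a. r divides u, so a divides u. From w = u and w divides m, u divides m. a divides u, so a divides m. Since a = z, z divides m. Since m = f, z divides f. Since f = n, z divides n. z divides k, so z divides gcd(n, k).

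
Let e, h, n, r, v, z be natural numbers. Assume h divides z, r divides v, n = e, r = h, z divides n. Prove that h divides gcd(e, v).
Since n = e and z divides n, z divides e. Since h divides z, h divides e. From r = h and r divides v, h divides v. From h divides e, h divides gcd(e, v).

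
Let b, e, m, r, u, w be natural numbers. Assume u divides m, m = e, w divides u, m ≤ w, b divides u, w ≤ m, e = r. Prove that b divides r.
m = e and e = r, therefore m = r. From w ≤ m and m ≤ w, w = m. Because w divides u, m divides u. Since u divides m, u = m. b divides u, so b divides m. m = r, so b divides r.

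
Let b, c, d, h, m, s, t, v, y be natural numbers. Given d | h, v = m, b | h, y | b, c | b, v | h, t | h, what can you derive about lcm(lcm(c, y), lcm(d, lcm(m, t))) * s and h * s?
lcm(lcm(c, y), lcm(d, lcm(m, t))) * s | h * s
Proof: Because c | b and y | b, lcm(c, y) | b. b | h, so lcm(c, y) | h. v = m and v | h, thus m | h. Since t | h, lcm(m, t) | h. Since d | h, lcm(d, lcm(m, t)) | h. lcm(c, y) | h, so lcm(lcm(c, y), lcm(d, lcm(m, t))) | h. Then lcm(lcm(c, y), lcm(d, lcm(m, t))) * s | h * s.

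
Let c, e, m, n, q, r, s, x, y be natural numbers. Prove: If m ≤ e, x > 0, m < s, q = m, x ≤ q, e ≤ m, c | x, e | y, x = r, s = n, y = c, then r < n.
Because e ≤ m and m ≤ e, e = m. y = c and e | y, thus e | c. Since c | x, e | x. e = m, so m | x. x > 0, so m ≤ x. Since q = m and x ≤ q, x ≤ m. Since m ≤ x, m = x. Since x = r, m = r. s = n and m < s, thus m < n. m = r, so r < n.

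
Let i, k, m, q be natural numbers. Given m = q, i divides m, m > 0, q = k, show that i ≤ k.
Because m = q and q = k, m = k. From i divides m and m > 0, i ≤ m. Since m = k, i ≤ k.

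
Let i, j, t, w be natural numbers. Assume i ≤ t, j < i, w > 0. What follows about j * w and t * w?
j * w < t * w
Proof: j < i and i ≤ t, thus j < t. w > 0, so j * w < t * w.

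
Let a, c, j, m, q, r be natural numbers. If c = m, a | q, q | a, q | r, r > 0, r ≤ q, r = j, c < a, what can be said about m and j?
m < j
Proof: a | q and q | a, so a = q. q | r and r > 0, therefore q ≤ r. r ≤ q, so q = r. a = q, so a = r. Since r = j, a = j. c < a, so c < j. c = m, so m < j.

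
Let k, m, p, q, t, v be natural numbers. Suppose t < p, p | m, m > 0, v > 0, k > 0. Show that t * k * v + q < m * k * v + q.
Since p | m and m > 0, p ≤ m. t < p, so t < m. Since k > 0, t * k < m * k. Since v > 0, t * k * v < m * k * v. Then t * k * v + q < m * k * v + q.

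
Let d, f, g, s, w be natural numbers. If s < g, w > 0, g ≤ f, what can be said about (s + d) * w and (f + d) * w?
(s + d) * w < (f + d) * w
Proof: s < g and g ≤ f, thus s < f. Then s + d < f + d. w > 0, so (s + d) * w < (f + d) * w.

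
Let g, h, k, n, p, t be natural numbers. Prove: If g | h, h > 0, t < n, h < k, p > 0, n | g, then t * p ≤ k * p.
Because n | g and g | h, n | h. From h > 0, n ≤ h. Since h < k, n < k. Since t < n, t < k. p > 0, so t * p < k * p. Then t * p ≤ k * p.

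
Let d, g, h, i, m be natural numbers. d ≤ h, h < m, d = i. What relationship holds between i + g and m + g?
i + g < m + g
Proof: d ≤ h and h < m, therefore d < m. d = i, so i < m. Then i + g < m + g.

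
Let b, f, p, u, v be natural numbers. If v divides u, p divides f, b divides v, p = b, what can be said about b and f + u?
b divides f + u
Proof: p = b and p divides f, hence b divides f. Since b divides v and v divides u, b divides u. b divides f, so b divides f + u.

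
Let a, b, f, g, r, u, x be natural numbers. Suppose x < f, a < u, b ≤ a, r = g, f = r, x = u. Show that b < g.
f = r and r = g, so f = g. x = u and x < f, so u < f. Since a < u, a < f. b ≤ a, so b < f. Since f = g, b < g.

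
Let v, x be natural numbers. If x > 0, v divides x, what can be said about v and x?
v ≤ x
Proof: v divides x and x > 0. By divisors are at most what they divide, v ≤ x.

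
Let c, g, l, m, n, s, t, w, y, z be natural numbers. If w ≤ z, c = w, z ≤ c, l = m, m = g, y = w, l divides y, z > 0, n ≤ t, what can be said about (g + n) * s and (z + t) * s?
(g + n) * s ≤ (z + t) * s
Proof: Because c = w and z ≤ c, z ≤ w. Since w ≤ z, w = z. Because l = m and m = g, l = g. Since y = w and l divides y, l divides w. l = g, so g divides w. w = z, so g divides z. Since z > 0, g ≤ z. From n ≤ t, g + n ≤ z + t. By multiplying by a non-negative, (g + n) * s ≤ (z + t) * s.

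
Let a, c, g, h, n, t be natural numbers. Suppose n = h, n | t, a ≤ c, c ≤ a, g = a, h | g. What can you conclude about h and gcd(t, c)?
h | gcd(t, c)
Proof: n = h and n | t, hence h | t. From a ≤ c and c ≤ a, a = c. From g = a and h | g, h | a. Since a = c, h | c. Since h | t, h | gcd(t, c).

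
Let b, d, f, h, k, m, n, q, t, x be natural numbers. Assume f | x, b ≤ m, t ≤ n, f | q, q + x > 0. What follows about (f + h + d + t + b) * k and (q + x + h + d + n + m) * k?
(f + h + d + t + b) * k ≤ (q + x + h + d + n + m) * k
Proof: From f | q and f | x, f | q + x. Since q + x > 0, f ≤ q + x. Then f + h ≤ q + x + h. Then f + h + d ≤ q + x + h + d. Since t ≤ n, f + h + d + t ≤ q + x + h + d + n. Since b ≤ m, f + h + d + t + b ≤ q + x + h + d + n + m. Then (f + h + d + t + b) * k ≤ (q + x + h + d + n + m) * k.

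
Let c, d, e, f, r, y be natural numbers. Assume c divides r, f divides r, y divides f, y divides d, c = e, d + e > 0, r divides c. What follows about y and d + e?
y ≤ d + e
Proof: r divides c and c divides r, thus r = c. c = e, so r = e. y divides f and f divides r, hence y divides r. r = e, so y divides e. y divides d, so y divides d + e. Since d + e > 0, y ≤ d + e.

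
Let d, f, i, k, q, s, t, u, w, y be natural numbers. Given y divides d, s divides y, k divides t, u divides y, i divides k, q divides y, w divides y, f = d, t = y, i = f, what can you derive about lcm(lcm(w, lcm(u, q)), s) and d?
lcm(lcm(w, lcm(u, q)), s) divides d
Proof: i divides k and k divides t, therefore i divides t. t = y, so i divides y. Since i = f, f divides y. f = d, so d divides y. Because y divides d, y = d. u divides y and q divides y, thus lcm(u, q) divides y. w divides y, so lcm(w, lcm(u, q)) divides y. Since s divides y, lcm(lcm(w, lcm(u, q)), s) divides y. y = d, so lcm(lcm(w, lcm(u, q)), s) divides d.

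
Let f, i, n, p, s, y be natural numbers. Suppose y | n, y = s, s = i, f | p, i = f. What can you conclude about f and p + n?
f | p + n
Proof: s = i and i = f, thus s = f. From y = s and y | n, s | n. From s = f, f | n. Since f | p, f | p + n.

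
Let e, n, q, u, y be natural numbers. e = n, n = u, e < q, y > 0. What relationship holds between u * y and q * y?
u * y < q * y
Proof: From e = n and n = u, e = u. From e < q, u < q. Since y > 0, u * y < q * y.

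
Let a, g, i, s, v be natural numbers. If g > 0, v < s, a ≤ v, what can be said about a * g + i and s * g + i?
a * g + i < s * g + i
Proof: From a ≤ v and v < s, a < s. Since g > 0, a * g < s * g. Then a * g + i < s * g + i.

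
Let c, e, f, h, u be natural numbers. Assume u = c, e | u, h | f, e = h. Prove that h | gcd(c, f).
Because u = c and e | u, e | c. Because e = h, h | c. h | f, so h | gcd(c, f).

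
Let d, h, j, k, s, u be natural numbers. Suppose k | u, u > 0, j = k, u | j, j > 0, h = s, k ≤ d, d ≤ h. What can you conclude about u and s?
u ≤ s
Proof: From k | u and u > 0, k ≤ u. u | j and j > 0, thus u ≤ j. j = k, so u ≤ k. Because k ≤ u, k = u. Since k ≤ d and d ≤ h, k ≤ h. Since h = s, k ≤ s. k = u, so u ≤ s.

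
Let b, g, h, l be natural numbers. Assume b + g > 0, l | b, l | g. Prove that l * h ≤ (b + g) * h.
Because l | b and l | g, l | b + g. Since b + g > 0, l ≤ b + g. Then l * h ≤ (b + g) * h.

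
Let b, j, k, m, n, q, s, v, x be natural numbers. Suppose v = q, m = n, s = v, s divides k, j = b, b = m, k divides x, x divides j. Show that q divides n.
Since j = b and b = m, j = m. Since k divides x and x divides j, k divides j. From j = m, k divides m. From s divides k, s divides m. Since s = v, v divides m. Since m = n, v divides n. v = q, so q divides n.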